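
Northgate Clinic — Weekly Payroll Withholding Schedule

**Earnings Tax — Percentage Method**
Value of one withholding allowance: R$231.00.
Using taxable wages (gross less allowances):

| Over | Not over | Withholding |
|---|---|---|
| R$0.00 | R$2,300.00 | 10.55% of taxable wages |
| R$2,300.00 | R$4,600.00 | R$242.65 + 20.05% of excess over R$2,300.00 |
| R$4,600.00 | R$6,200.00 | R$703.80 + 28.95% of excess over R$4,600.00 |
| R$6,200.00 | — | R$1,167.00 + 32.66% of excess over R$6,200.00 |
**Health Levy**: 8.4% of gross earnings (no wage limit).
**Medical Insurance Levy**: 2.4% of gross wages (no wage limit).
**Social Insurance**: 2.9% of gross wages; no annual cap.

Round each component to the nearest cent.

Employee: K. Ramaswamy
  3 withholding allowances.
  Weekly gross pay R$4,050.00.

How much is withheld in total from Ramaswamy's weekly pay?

Earnings Tax: taxable = R$4,050.00 − 3×R$231.00 = R$3,357.00
  R$242.65 + 20.05% × (R$3,357.00 − R$2,300.00) = R$242.65 + 20.05% × R$1,057.00 = R$454.58
Health Levy: 8.4% × R$4,050.00 = R$340.20
Medical Insurance Levy: 2.4% × R$4,050.00 = R$97.20
Social Insurance: 2.9% × R$4,050.00 = R$117.45
Total: R$454.58 + R$340.20 + R$97.20 + R$117.45 = R$1,009.43

R$1,009.43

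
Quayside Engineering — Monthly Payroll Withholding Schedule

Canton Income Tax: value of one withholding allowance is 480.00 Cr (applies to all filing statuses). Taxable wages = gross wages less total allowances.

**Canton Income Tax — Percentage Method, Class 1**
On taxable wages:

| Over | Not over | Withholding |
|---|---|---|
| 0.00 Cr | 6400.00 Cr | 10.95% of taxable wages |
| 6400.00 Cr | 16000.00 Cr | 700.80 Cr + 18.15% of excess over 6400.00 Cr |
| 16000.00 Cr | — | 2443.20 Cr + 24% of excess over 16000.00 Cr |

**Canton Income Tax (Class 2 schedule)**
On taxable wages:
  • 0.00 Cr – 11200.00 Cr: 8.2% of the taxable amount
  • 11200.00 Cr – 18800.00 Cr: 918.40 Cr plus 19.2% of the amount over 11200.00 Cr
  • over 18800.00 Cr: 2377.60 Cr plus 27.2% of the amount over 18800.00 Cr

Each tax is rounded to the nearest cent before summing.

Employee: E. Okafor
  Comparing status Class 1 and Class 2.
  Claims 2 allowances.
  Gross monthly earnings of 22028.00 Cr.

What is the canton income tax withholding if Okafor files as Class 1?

3659.52 Cr

Canton Income Tax (Class 1): taxable = 22028.00 Cr − 2×480.00 Cr = 21068.00 Cr
  2443.20 Cr + 24% × (21068.00 Cr − 16000.00 Cr) = 2443.20 Cr + 24% × 5068.00 Cr = 3659.52 Cr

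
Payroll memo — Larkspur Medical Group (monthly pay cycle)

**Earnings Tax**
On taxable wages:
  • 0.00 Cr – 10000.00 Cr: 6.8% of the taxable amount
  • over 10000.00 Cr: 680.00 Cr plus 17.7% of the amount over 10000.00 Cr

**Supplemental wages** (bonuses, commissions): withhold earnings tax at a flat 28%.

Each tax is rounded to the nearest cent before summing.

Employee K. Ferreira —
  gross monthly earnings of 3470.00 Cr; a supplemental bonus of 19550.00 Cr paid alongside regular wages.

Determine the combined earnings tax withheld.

Earnings Tax: taxable = 3470.00 Cr
  6.8% × 3470.00 Cr = 235.96 Cr
Supplemental (28% flat on bonus): 28% × 19550.00 Cr = 5474.00 Cr
Total earnings tax: 235.96 Cr + 5474.00 Cr = 5709.96 Cr

5709.96 Cr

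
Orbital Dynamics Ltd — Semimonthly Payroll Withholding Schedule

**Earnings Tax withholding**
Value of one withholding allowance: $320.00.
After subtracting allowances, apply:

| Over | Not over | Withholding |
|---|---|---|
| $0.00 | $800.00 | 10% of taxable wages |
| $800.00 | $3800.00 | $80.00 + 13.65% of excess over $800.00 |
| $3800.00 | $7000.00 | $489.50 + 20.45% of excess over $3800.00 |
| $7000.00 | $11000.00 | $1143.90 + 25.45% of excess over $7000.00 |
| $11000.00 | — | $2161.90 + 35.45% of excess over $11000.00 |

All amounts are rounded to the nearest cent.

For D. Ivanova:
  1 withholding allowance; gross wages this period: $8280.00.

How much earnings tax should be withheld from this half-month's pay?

Earnings Tax: taxable = $8280.00 − 1×$320.00 = $7960.00
  $1143.90 + 25.45% × ($7960.00 − $7000.00) = $1143.90 + 25.45% × $960.00 = $1388.22

$1388.22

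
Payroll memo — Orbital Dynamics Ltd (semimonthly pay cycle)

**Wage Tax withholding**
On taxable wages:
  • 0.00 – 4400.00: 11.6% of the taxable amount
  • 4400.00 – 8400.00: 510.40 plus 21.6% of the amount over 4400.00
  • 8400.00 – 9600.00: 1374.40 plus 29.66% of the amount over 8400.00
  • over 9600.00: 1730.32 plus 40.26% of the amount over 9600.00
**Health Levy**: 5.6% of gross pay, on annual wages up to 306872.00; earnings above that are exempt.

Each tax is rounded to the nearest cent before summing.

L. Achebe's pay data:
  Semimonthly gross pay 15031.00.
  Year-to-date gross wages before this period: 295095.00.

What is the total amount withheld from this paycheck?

4576.35

Wage Tax: taxable = 15031.00
  1730.32 + 40.26% × (15031.00 − 9600.00) = 1730.32 + 40.26% × 5431.00 = 3916.84
Health Levy: cap 306872.00 − YTD 295095.00 = 11777.00 subject; 5.6% × 11777.00 = 659.51
Total: 3916.84 + 659.51 = 4576.35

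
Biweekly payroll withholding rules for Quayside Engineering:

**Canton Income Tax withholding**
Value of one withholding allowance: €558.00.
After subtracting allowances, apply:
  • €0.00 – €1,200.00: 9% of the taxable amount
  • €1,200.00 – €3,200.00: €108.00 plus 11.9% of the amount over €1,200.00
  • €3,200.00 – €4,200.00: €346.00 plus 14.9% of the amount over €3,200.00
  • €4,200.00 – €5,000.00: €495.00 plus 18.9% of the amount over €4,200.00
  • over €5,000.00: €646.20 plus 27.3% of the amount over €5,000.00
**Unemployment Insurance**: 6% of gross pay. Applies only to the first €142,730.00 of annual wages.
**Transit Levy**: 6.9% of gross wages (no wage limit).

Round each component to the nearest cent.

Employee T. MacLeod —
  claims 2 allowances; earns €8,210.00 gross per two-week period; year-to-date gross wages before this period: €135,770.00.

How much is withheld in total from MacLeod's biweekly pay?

€2,201.95

Canton Income Tax: taxable = €8,210.00 − 2×€558.00 = €7,094.00
  €646.20 + 27.3% × (€7,094.00 − €5,000.00) = €646.20 + 27.3% × €2,094.00 = €1,217.86
Unemployment Insurance: cap €142,730.00 − YTD €135,770.00 = €6,960.00 subject; 6% × €6,960.00 = €417.60
Transit Levy: 6.9% × €8,210.00 = €566.49
Total: €1,217.86 + €417.60 + €566.49 = €2,201.95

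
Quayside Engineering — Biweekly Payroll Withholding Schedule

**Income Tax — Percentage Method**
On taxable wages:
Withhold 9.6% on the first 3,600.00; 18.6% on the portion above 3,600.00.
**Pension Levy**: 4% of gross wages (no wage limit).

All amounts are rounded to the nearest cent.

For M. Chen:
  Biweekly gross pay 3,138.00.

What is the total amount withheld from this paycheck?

426.77

Income Tax: taxable = 3,138.00
  9.6% × 3,138.00 = 301.25
Pension Levy: 4% × 3,138.00 = 125.52
Total: 301.25 + 125.52 = 426.77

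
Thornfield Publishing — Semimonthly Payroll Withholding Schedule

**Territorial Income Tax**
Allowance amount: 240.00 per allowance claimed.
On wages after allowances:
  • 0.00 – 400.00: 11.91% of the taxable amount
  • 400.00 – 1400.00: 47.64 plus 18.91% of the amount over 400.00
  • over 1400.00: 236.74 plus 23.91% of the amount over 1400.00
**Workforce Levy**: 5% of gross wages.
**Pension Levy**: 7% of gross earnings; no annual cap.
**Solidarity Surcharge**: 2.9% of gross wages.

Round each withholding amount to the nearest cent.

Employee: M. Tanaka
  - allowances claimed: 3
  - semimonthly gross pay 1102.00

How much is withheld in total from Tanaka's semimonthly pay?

Territorial Income Tax: taxable = 1102.00 − 3×240.00 = 382.00
  11.91% × 382.00 = 45.50
Workforce Levy: 5% × 1102.00 = 55.10
Pension Levy: 7% × 1102.00 = 77.14
Solidarity Surcharge: 2.9% × 1102.00 = 31.96
Total: 45.50 + 55.10 + 77.14 + 31.96 = 209.70

209.70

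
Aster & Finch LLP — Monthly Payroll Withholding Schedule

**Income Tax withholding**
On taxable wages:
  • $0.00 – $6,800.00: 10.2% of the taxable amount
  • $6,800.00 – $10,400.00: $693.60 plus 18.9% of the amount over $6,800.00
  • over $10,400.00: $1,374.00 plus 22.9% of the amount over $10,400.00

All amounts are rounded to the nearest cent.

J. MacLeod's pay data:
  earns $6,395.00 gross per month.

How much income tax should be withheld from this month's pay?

Income Tax: taxable = $6,395.00
  10.2% × $6,395.00 = $652.29

$652.29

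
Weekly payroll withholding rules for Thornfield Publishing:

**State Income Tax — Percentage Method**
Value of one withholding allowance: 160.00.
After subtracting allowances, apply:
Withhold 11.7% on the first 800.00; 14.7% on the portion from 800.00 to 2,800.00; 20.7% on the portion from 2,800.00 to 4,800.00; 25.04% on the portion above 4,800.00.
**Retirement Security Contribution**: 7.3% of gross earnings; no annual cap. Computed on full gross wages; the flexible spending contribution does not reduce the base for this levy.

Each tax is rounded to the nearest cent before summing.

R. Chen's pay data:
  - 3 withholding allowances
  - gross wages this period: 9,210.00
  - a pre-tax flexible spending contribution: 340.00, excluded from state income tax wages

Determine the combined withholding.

State Income Tax: taxable = 9,210.00 − 340.00 − 3×160.00 = 8,390.00
  801.60 + 25.04% × (8,390.00 − 4,800.00) = 801.60 + 25.04% × 3,590.00 = 1,700.54
Retirement Security Contribution: 7.3% × 9,210.00 = 672.33
Total: 1,700.54 + 672.33 = 2,372.87

2,372.87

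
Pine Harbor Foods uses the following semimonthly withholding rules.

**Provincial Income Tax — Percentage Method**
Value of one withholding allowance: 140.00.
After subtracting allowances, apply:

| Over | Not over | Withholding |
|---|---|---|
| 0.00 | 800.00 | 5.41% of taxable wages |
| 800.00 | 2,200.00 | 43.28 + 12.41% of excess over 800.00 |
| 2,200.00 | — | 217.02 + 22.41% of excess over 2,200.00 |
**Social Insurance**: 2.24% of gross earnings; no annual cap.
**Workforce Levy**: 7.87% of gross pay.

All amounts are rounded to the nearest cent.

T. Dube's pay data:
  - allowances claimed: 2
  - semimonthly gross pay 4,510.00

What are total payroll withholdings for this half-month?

Provincial Income Tax: taxable = 4,510.00 − 2×140.00 = 4,230.00
  217.02 + 22.41% × (4,230.00 − 2,200.00) = 217.02 + 22.41% × 2,030.00 = 671.94
Social Insurance: 2.24% × 4,510.00 = 101.02
Workforce Levy: 7.87% × 4,510.00 = 354.94
Total: 671.94 + 101.02 + 354.94 = 1,127.90

1,127.90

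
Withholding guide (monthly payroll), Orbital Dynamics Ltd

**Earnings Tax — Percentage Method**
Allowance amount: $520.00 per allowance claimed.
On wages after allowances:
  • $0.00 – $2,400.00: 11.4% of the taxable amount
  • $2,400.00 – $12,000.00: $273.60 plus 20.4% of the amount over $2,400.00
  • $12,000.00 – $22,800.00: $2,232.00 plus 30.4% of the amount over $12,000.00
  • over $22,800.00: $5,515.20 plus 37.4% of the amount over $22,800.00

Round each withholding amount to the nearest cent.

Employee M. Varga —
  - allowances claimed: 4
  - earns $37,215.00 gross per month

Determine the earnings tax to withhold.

$10,128.49

Earnings Tax: taxable = $37,215.00 − 4×$520.00 = $35,135.00
  $5,515.20 + 37.4% × ($35,135.00 − $22,800.00) = $5,515.20 + 37.4% × $12,335.00 = $10,128.49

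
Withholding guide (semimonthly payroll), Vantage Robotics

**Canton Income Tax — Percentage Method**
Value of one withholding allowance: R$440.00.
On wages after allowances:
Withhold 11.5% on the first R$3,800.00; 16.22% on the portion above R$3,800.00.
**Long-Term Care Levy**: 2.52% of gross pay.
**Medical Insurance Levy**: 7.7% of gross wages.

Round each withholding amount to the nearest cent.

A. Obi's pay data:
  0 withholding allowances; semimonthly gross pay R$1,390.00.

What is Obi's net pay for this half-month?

Canton Income Tax: taxable = R$1,390.00
  11.5% × R$1,390.00 = R$159.85
Long-Term Care Levy: 2.52% × R$1,390.00 = R$35.03
Medical Insurance Levy: 7.7% × R$1,390.00 = R$107.03
Total withheld: R$159.85 + R$35.03 + R$107.03 = R$301.91
Net pay: R$1,390.00 − R$301.91 = R$1,088.09

R$1,088.09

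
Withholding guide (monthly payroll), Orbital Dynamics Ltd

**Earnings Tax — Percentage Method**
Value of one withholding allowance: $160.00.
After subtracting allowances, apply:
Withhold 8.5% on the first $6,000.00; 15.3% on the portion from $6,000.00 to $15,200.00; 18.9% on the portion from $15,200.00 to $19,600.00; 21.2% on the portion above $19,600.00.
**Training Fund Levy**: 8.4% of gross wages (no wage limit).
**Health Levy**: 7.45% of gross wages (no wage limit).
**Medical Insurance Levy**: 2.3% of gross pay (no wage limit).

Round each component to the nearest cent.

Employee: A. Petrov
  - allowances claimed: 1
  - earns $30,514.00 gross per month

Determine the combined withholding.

Earnings Tax: taxable = $30,514.00 − 1×$160.00 = $30,354.00
  $2,749.20 + 21.2% × ($30,354.00 − $19,600.00) = $2,749.20 + 21.2% × $10,754.00 = $5,029.05
Training Fund Levy: 8.4% × $30,514.00 = $2,563.18
Health Levy: 7.45% × $30,514.00 = $2,273.29
Medical Insurance Levy: 2.3% × $30,514.00 = $701.82
Total: $5,029.05 + $2,563.18 + $2,273.29 + $701.82 = $10,567.34

$10,567.34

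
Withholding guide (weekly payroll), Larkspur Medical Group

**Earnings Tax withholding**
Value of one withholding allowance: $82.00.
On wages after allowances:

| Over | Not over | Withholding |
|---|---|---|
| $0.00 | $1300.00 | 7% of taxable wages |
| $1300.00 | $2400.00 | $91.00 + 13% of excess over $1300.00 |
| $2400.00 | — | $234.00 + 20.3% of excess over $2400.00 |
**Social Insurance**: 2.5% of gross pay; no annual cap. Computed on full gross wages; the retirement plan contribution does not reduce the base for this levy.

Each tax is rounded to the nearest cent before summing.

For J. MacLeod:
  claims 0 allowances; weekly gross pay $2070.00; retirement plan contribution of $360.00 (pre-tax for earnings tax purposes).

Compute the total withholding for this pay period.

$196.05

Earnings Tax: taxable = $2070.00 − $360.00 = $1710.00
  $91.00 + 13% × ($1710.00 − $1300.00) = $91.00 + 13% × $410.00 = $144.30
Social Insurance: 2.5% × $2070.00 = $51.75
Total: $144.30 + $51.75 = $196.05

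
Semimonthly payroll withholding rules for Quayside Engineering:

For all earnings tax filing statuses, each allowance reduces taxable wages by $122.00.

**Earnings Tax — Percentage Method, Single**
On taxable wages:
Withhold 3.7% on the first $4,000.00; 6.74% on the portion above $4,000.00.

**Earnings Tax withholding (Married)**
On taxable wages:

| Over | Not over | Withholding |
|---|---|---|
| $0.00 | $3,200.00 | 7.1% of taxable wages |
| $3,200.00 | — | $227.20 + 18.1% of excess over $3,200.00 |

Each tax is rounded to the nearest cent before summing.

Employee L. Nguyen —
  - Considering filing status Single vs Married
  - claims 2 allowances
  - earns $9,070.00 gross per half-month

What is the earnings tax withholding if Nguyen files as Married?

$1,245.51

Earnings Tax (Married): taxable = $9,070.00 − 2×$122.00 = $8,826.00
  $227.20 + 18.1% × ($8,826.00 − $3,200.00) = $227.20 + 18.1% × $5,626.00 = $1,245.51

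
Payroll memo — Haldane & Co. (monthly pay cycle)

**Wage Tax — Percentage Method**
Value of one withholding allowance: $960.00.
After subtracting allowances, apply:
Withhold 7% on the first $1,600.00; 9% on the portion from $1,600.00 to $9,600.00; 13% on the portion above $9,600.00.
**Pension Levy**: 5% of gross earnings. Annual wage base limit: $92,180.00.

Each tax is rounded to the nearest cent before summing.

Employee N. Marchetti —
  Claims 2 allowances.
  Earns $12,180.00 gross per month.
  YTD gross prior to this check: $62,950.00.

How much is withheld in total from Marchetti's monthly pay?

$1,526.80

Wage Tax: taxable = $12,180.00 − 2×$960.00 = $10,260.00
  $832.00 + 13% × ($10,260.00 − $9,600.00) = $832.00 + 13% × $660.00 = $917.80
Pension Levy: 5% × $12,180.00 = $609.00
Total: $917.80 + $609.00 = $1,526.80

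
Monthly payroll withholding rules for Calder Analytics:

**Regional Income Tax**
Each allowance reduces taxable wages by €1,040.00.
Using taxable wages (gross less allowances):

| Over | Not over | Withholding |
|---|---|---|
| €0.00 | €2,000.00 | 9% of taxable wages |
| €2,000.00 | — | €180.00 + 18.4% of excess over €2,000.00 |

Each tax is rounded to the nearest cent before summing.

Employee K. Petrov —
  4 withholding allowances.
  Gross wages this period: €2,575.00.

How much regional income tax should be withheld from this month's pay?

Regional Income Tax: taxable = €2,575.00 − 4×€1,040.00 = €-1,585.00
  Taxable ≤ 0 → €0.00

€0.00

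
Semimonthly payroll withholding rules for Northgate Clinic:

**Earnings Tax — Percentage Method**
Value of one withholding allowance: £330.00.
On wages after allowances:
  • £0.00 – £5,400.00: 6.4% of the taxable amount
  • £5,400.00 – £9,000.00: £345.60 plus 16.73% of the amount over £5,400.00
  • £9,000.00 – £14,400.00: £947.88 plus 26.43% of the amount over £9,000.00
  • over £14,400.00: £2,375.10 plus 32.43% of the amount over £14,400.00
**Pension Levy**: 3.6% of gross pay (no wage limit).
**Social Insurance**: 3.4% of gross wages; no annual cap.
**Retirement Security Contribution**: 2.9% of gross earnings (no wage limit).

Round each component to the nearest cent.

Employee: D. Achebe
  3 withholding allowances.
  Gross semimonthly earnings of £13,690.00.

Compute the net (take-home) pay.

£10,408.90

Earnings Tax: taxable = £13,690.00 − 3×£330.00 = £12,700.00
  £947.88 + 26.43% × (£12,700.00 − £9,000.00) = £947.88 + 26.43% × £3,700.00 = £1,925.79
Pension Levy: 3.6% × £13,690.00 = £492.84
Social Insurance: 3.4% × £13,690.00 = £465.46
Retirement Security Contribution: 2.9% × £13,690.00 = £397.01
Total withheld: £1,925.79 + £492.84 + £465.46 + £397.01 = £3,281.10
Net pay: £13,690.00 − £3,281.10 = £10,408.90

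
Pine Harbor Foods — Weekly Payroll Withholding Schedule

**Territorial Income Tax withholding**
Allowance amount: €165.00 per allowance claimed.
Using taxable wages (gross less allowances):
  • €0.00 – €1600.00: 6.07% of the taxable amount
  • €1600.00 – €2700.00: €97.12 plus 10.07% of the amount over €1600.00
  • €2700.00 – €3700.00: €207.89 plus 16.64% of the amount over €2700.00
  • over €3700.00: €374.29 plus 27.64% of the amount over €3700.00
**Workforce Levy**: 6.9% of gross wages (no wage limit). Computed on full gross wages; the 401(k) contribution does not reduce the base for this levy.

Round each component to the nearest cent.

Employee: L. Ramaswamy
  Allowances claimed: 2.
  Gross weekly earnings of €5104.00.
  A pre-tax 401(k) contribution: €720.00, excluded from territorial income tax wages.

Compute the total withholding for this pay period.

Territorial Income Tax: taxable = €5104.00 − €720.00 − 2×€165.00 = €4054.00
  €374.29 + 27.64% × (€4054.00 − €3700.00) = €374.29 + 27.64% × €354.00 = €472.14
Workforce Levy: 6.9% × €5104.00 = €352.18
Total: €472.14 + €352.18 = €824.32

€824.32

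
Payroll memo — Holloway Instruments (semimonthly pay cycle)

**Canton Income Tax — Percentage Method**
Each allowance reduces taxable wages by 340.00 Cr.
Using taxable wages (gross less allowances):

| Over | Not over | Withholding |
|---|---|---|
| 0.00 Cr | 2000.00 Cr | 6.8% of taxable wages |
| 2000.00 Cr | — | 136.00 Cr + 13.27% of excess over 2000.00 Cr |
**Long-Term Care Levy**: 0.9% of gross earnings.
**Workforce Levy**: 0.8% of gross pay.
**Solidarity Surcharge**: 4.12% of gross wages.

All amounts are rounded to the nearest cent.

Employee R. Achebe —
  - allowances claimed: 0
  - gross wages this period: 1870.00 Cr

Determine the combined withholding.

235.99 Cr

Canton Income Tax: taxable = 1870.00 Cr
  6.8% × 1870.00 Cr = 127.16 Cr
Long-Term Care Levy: 0.9% × 1870.00 Cr = 16.83 Cr
Workforce Levy: 0.8% × 1870.00 Cr = 14.96 Cr
Solidarity Surcharge: 4.12% × 1870.00 Cr = 77.04 Cr
Total: 127.16 Cr + 16.83 Cr + 14.96 Cr + 77.04 Cr = 235.99 Cr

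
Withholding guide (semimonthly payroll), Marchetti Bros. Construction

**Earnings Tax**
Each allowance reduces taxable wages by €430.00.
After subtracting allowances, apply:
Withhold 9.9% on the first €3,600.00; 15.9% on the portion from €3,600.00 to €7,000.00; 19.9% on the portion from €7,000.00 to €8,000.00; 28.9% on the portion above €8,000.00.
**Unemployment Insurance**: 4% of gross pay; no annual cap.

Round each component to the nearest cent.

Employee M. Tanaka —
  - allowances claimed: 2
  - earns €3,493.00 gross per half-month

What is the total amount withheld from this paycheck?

Earnings Tax: taxable = €3,493.00 − 2×€430.00 = €2,633.00
  9.9% × €2,633.00 = €260.67
Unemployment Insurance: 4% × €3,493.00 = €139.72
Total: €260.67 + €139.72 = €400.39

€400.39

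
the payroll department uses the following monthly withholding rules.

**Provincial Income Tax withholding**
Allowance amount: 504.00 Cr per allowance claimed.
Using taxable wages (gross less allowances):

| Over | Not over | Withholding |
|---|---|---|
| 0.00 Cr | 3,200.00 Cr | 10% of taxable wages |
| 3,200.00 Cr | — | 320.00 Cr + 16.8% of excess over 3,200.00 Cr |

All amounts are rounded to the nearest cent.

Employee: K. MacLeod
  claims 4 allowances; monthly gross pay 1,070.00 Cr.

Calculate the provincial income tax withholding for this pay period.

0.00 Cr

Provincial Income Tax: taxable = 1,070.00 Cr − 4×504.00 Cr = -946.00 Cr
  Taxable ≤ 0 → 0.00 Cr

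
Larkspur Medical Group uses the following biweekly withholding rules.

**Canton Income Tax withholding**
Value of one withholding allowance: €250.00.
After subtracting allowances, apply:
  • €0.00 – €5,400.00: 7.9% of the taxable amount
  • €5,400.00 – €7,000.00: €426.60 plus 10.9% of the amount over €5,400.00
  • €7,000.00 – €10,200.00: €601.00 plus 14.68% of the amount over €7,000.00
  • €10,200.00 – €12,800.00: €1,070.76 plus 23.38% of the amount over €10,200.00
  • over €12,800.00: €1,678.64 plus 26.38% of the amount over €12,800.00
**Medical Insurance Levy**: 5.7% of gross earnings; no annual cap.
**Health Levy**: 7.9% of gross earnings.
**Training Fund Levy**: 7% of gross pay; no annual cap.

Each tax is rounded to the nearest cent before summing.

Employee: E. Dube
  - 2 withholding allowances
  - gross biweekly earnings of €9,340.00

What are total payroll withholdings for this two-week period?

Canton Income Tax: taxable = €9,340.00 − 2×€250.00 = €8,840.00
  €601.00 + 14.68% × (€8,840.00 − €7,000.00) = €601.00 + 14.68% × €1,840.00 = €871.11
Medical Insurance Levy: 5.7% × €9,340.00 = €532.38
Health Levy: 7.9% × €9,340.00 = €737.86
Training Fund Levy: 7% × €9,340.00 = €653.80
Total: €871.11 + €532.38 + €737.86 + €653.80 = €2,795.15

€2,795.15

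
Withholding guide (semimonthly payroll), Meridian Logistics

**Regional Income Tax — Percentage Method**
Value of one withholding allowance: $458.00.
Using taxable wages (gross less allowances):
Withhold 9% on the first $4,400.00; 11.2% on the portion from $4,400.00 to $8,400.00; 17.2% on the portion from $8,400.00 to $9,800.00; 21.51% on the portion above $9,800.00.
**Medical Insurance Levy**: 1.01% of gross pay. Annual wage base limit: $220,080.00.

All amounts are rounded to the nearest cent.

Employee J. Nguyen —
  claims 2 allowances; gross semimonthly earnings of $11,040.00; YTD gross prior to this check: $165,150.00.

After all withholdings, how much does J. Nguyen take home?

$9,774.01

Regional Income Tax: taxable = $11,040.00 − 2×$458.00 = $10,124.00
  $1,084.80 + 21.51% × ($10,124.00 − $9,800.00) = $1,084.80 + 21.51% × $324.00 = $1,154.49
Medical Insurance Levy: 1.01% × $11,040.00 = $111.50
Total withheld: $1,154.49 + $111.50 = $1,265.99
Net pay: $11,040.00 − $1,265.99 = $9,774.01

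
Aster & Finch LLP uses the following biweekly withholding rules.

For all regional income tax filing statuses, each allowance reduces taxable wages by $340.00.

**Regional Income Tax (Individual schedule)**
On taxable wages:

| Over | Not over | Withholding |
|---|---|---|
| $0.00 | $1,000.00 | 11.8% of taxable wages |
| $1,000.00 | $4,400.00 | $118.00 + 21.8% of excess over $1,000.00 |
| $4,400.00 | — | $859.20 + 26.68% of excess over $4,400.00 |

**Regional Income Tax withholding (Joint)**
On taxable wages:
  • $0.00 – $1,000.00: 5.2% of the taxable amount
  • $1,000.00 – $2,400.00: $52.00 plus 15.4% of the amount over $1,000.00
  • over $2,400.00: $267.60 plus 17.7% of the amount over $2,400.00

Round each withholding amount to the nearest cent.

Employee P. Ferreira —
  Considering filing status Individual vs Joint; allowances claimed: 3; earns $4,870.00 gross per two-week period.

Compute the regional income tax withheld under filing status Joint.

$524.25

Regional Income Tax (Joint): taxable = $4,870.00 − 3×$340.00 = $3,850.00
  $267.60 + 17.7% × ($3,850.00 − $2,400.00) = $267.60 + 17.7% × $1,450.00 = $524.25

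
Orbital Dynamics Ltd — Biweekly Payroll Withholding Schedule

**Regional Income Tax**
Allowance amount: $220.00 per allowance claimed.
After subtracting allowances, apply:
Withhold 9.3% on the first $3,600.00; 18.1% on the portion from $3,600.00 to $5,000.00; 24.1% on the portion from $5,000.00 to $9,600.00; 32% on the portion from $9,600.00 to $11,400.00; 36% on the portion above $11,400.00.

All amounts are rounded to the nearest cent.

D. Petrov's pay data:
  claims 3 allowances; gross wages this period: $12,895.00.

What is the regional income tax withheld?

$2,573.40

Regional Income Tax: taxable = $12,895.00 − 3×$220.00 = $12,235.00
  $2,272.80 + 36% × ($12,235.00 − $11,400.00) = $2,272.80 + 36% × $835.00 = $2,573.40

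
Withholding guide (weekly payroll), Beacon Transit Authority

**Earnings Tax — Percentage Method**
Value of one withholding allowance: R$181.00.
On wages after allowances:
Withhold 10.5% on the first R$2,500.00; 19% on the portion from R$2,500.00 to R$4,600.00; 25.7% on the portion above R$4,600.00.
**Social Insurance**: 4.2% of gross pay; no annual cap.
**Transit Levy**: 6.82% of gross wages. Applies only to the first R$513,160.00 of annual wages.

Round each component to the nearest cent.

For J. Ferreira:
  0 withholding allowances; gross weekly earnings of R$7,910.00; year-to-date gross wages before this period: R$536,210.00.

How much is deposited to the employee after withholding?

R$6,065.61

Earnings Tax: taxable = R$7,910.00
  R$661.50 + 25.7% × (R$7,910.00 − R$4,600.00) = R$661.50 + 25.7% × R$3,310.00 = R$1,512.17
Social Insurance: 4.2% × R$7,910.00 = R$332.22
Transit Levy: YTD R$536,210.00 ≥ cap R$513,160.00 → R$0.00
Total withheld: R$1,512.17 + R$332.22 + R$0.00 = R$1,844.39
Net pay: R$7,910.00 − R$1,844.39 = R$6,065.61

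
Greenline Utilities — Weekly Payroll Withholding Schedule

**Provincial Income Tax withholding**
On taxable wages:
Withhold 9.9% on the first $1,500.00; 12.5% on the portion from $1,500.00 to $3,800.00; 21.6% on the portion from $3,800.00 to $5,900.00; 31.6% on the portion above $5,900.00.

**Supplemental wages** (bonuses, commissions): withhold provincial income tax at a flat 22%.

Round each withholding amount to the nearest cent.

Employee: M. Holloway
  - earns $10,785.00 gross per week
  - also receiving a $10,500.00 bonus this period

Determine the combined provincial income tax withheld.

$4,743.26

Provincial Income Tax: taxable = $10,785.00
  $889.60 + 31.6% × ($10,785.00 − $5,900.00) = $889.60 + 31.6% × $4,885.00 = $2,433.26
Supplemental (22% flat on bonus): 22% × $10,500.00 = $2,310.00
Total provincial income tax: $2,433.26 + $2,310.00 = $4,743.26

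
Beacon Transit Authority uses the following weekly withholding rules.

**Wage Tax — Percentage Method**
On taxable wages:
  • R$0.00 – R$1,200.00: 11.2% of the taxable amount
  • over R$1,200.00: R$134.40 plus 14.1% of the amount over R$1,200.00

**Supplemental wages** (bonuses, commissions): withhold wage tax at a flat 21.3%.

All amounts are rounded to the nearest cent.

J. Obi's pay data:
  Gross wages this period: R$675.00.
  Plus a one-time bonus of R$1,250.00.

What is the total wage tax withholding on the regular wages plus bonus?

R$341.85

Wage Tax: taxable = R$675.00
  11.2% × R$675.00 = R$75.60
Supplemental (21.3% flat on bonus): 21.3% × R$1,250.00 = R$266.25
Total wage tax: R$75.60 + R$266.25 = R$341.85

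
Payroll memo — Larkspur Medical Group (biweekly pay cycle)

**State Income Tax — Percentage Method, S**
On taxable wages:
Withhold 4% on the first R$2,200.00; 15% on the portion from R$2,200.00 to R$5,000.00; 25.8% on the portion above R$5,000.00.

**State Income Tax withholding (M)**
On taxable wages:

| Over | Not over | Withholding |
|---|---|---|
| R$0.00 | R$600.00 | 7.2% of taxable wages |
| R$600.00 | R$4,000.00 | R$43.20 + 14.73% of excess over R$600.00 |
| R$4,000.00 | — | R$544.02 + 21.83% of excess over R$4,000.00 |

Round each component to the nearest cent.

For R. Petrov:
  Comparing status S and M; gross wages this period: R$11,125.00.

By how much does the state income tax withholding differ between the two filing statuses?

State Income Tax (S): taxable = R$11,125.00
  R$508.00 + 25.8% × (R$11,125.00 − R$5,000.00) = R$508.00 + 25.8% × R$6,125.00 = R$2,088.25
State Income Tax (M): taxable = R$11,125.00
  R$544.02 + 21.83% × (R$11,125.00 − R$4,000.00) = R$544.02 + 21.83% × R$7,125.00 = R$2,099.41
Difference: |R$2,088.25 − R$2,099.41| = R$11.16 (higher under M)

R$11.16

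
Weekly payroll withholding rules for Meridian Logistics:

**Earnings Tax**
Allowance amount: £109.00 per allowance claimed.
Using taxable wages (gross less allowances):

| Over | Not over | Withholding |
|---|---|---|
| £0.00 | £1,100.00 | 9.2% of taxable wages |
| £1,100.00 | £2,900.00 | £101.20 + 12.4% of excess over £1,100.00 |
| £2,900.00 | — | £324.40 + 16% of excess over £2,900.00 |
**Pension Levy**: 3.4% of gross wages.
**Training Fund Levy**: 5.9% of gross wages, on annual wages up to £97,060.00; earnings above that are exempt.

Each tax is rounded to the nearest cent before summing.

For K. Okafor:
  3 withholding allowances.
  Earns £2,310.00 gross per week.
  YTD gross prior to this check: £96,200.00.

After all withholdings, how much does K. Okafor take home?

Earnings Tax: taxable = £2,310.00 − 3×£109.00 = £1,983.00
  £101.20 + 12.4% × (£1,983.00 − £1,100.00) = £101.20 + 12.4% × £883.00 = £210.69
Pension Levy: 3.4% × £2,310.00 = £78.54
Training Fund Levy: cap £97,060.00 − YTD £96,200.00 = £860.00 subject; 5.9% × £860.00 = £50.74
Total withheld: £210.69 + £78.54 + £50.74 = £339.97
Net pay: £2,310.00 − £339.97 = £1,970.03

£1,970.03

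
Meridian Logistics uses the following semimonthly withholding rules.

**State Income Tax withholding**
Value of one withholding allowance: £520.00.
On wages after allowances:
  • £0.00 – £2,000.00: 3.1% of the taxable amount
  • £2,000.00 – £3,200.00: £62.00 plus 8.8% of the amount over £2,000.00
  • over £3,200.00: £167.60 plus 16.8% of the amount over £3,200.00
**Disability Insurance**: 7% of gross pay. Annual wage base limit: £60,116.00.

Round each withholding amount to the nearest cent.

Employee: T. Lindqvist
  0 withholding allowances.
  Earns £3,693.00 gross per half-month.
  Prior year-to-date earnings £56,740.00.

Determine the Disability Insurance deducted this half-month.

£236.32

Disability Insurance: cap £60,116.00 − YTD £56,740.00 = £3,376.00 subject; 7% × £3,376.00 = £236.32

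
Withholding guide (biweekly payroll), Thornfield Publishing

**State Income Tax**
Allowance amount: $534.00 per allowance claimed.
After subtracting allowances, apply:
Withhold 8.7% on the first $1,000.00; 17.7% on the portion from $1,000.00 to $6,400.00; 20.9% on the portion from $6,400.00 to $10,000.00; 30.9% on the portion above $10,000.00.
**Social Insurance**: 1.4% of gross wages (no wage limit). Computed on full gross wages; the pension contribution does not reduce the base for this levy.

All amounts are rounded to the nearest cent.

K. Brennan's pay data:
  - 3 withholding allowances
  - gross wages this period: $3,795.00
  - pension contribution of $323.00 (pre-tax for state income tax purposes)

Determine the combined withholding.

State Income Tax: taxable = $3,795.00 − $323.00 − 3×$534.00 = $1,870.00
  $87.00 + 17.7% × ($1,870.00 − $1,000.00) = $87.00 + 17.7% × $870.00 = $240.99
Social Insurance: 1.4% × $3,795.00 = $53.13
Total: $240.99 + $53.13 = $294.12

$294.12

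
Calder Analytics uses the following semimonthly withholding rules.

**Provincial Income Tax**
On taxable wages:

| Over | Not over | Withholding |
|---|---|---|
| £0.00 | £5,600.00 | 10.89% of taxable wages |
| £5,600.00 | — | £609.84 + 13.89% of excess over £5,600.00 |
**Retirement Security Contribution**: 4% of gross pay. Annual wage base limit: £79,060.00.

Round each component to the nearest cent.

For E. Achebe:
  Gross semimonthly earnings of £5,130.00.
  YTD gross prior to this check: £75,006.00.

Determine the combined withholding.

Provincial Income Tax: taxable = £5,130.00
  10.89% × £5,130.00 = £558.66
Retirement Security Contribution: cap £79,060.00 − YTD £75,006.00 = £4,054.00 subject; 4% × £4,054.00 = £162.16
Total: £558.66 + £162.16 = £720.82

£720.82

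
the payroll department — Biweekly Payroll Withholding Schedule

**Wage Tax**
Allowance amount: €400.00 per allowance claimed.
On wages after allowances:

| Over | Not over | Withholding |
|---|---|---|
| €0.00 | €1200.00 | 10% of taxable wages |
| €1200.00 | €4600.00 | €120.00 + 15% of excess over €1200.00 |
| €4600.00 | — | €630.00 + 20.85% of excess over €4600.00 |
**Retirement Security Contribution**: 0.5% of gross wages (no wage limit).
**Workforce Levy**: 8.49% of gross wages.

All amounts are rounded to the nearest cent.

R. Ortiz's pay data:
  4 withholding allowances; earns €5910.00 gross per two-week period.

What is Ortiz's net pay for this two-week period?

€4792.19

Wage Tax: taxable = €5910.00 − 4×€400.00 = €4310.00
  €120.00 + 15% × (€4310.00 − €1200.00) = €120.00 + 15% × €3110.00 = €586.50
Retirement Security Contribution: 0.5% × €5910.00 = €29.55
Workforce Levy: 8.49% × €5910.00 = €501.76
Total withheld: €586.50 + €29.55 + €501.76 = €1117.81
Net pay: €5910.00 − €1117.81 = €4792.19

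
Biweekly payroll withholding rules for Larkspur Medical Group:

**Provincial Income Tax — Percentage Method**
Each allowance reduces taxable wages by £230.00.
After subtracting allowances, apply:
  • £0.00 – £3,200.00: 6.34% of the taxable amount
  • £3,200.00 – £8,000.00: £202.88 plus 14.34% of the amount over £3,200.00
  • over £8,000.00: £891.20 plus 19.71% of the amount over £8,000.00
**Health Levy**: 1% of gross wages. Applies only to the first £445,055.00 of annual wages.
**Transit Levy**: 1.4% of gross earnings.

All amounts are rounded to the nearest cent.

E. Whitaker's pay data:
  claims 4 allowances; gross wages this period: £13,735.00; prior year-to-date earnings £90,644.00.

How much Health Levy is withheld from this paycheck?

Health Levy: 1% × £13,735.00 = £137.35

£137.35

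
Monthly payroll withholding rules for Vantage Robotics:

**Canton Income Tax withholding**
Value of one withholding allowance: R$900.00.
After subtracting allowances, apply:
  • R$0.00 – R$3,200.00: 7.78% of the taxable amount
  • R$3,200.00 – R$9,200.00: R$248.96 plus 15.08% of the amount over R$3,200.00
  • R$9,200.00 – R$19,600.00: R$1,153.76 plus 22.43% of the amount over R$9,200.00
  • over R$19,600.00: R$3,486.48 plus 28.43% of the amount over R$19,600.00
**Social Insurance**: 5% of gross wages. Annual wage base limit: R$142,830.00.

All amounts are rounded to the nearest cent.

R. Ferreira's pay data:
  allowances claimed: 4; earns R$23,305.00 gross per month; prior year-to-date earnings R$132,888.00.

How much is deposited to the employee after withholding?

Canton Income Tax: taxable = R$23,305.00 − 4×R$900.00 = R$19,705.00
  R$3,486.48 + 28.43% × (R$19,705.00 − R$19,600.00) = R$3,486.48 + 28.43% × R$105.00 = R$3,516.33
Social Insurance: cap R$142,830.00 − YTD R$132,888.00 = R$9,942.00 subject; 5% × R$9,942.00 = R$497.10
Total withheld: R$3,516.33 + R$497.10 = R$4,013.43
Net pay: R$23,305.00 − R$4,013.43 = R$19,291.57

R$19,291.57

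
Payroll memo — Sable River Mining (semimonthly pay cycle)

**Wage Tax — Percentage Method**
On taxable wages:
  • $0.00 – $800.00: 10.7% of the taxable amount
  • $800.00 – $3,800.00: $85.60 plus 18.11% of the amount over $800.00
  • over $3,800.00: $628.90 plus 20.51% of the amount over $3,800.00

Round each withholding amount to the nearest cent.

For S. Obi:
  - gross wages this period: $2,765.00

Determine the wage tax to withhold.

Wage Tax: taxable = $2,765.00
  $85.60 + 18.11% × ($2,765.00 − $800.00) = $85.60 + 18.11% × $1,965.00 = $441.46

$441.46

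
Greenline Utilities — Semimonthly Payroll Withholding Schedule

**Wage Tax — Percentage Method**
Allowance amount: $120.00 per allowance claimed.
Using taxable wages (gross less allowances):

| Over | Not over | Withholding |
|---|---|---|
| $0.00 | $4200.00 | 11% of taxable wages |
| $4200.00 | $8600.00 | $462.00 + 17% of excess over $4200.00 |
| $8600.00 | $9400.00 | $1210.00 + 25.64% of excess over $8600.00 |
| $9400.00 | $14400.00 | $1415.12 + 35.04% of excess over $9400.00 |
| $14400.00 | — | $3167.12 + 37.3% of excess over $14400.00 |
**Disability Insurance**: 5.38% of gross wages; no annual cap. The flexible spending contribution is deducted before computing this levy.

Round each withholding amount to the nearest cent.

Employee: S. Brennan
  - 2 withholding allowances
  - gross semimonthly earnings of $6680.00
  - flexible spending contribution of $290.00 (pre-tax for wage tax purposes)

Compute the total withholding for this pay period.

Wage Tax: taxable = $6680.00 − $290.00 − 2×$120.00 = $6150.00
  $462.00 + 17% × ($6150.00 − $4200.00) = $462.00 + 17% × $1950.00 = $793.50
Disability Insurance: 5.38% × $6390.00 = $343.78
Total: $793.50 + $343.78 = $1137.28

$1137.28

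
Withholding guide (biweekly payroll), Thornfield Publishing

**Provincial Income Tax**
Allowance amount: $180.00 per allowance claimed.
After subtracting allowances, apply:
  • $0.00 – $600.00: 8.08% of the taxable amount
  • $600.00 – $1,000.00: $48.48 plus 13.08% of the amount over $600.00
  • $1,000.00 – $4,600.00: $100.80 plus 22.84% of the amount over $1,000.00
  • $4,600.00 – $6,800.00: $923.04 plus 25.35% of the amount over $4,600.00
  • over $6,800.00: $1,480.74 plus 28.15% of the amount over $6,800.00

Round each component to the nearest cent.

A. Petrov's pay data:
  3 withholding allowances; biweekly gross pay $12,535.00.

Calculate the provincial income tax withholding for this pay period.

Provincial Income Tax: taxable = $12,535.00 − 3×$180.00 = $11,995.00
  $1,480.74 + 28.15% × ($11,995.00 − $6,800.00) = $1,480.74 + 28.15% × $5,195.00 = $2,943.13

$2,943.13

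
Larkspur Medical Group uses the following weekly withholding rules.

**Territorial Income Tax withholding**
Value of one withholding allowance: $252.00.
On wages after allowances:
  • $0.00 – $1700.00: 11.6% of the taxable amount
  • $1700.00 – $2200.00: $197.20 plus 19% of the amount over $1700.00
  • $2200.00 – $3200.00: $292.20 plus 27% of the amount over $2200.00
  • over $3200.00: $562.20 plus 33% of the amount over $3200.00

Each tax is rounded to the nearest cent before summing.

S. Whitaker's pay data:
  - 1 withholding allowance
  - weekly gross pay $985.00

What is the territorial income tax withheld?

$85.03

Territorial Income Tax: taxable = $985.00 − 1×$252.00 = $733.00
  11.6% × $733.00 = $85.03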